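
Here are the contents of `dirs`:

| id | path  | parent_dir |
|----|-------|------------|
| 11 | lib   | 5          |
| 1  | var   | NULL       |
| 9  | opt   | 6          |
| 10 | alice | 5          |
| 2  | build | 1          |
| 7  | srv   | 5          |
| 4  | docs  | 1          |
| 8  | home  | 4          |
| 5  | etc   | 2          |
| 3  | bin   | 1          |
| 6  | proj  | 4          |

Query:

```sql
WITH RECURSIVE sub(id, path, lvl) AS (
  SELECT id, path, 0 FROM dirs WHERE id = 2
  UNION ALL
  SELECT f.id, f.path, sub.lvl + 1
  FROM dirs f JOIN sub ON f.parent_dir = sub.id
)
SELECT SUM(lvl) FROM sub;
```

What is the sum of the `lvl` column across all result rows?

Base: id=2 (build) at lvl 0.
Iteration 1: rows with parent_dir in {2} -> etc (id 5, lvl 1).
Iteration 2: rows with parent_dir in {5} -> srv (id 7, lvl 2), alice (id 10, lvl 2), lib (id 11, lvl 2).
Iteration 3: no rows with parent_dir in {7,10,11}; recursion stops.
SUM(lvl) = 0 + 1 + 2 + 2 + 2 = 7.

7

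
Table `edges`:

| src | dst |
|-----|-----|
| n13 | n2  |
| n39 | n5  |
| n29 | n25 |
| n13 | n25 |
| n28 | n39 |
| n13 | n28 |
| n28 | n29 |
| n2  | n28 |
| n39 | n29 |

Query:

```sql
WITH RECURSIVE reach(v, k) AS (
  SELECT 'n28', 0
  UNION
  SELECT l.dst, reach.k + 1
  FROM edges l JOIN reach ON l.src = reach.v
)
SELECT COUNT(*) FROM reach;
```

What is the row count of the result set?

7

Base: (n28, k=0).
Iteration 1: edges from {n28} -> (n29, k=1), (n39, k=1).
Iteration 2: edges from {n29,n39} -> (n25, k=2), (n29, k=2), (n5, k=2).
Iteration 3: edges from {n25,n29,n5} -> (n25, k=3).
Iteration 4: no outgoing edges from {n25}; recursion stops.
Total rows emitted: 7.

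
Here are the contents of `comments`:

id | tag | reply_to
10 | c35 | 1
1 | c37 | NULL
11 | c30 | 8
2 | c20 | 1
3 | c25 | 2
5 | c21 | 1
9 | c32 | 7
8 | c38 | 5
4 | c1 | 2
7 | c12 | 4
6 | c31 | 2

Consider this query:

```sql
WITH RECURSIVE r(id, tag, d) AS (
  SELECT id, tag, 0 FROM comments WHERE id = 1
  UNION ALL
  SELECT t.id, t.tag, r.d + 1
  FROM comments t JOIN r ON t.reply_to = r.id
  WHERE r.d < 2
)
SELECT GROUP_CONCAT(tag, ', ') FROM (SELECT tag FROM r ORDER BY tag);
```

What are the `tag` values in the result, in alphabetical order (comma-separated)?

Base: id=1 (c37) at d 0.
Iteration 1: rows with reply_to in {1} -> c20 (id 2, d 1), c21 (id 5, d 1), c35 (id 10, d 1).
Iteration 2: rows with reply_to in {2,5,10} -> c25 (id 3, d 2), c1 (id 4, d 2), c31 (id 6, d 2), c38 (id 8, d 2).
Iteration 3: d < 2 fails for all current rows; recursion stops.

c1, c20, c21, c25, c31, c35, c37, c38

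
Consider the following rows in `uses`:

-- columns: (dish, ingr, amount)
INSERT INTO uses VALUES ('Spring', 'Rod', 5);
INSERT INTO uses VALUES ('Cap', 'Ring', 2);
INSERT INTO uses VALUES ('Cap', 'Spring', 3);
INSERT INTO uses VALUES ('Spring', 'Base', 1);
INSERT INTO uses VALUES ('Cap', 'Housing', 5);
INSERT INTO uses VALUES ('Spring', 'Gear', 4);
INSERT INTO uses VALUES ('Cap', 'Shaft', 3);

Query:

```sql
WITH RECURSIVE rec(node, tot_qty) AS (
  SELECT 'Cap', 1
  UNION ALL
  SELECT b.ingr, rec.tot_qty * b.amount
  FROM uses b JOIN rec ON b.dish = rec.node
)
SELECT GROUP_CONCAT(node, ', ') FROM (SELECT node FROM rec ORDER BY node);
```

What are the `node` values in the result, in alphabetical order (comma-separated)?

Base: (Cap, tot_qty=1).
Iteration 1: components of {Cap} -> Housing = 1*5 = 5, Ring = 1*2 = 2, Shaft = 1*3 = 3, Spring = 1*3 = 3.
Iteration 2: components of {Housing,Ring,Shaft,Spring} -> Base = 3*1 = 3, Gear = 3*4 = 12, Rod = 3*5 = 15.
Iteration 3: no further components; recursion stops.

Base, Cap, Gear, Housing, Ring, Rod, Shaft, Spring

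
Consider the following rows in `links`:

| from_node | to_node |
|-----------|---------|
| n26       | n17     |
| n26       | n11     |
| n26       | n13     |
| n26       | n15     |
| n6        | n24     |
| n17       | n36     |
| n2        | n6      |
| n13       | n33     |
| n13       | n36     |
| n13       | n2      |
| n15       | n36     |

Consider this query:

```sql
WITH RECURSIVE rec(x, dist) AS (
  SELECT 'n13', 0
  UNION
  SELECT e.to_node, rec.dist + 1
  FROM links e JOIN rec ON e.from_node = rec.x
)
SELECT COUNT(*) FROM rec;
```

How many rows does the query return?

6

Base: (n13, dist=0).
Iteration 1: edges from {n13} -> (n2, dist=1), (n33, dist=1), (n36, dist=1).
Iteration 2: edges from {n2,n33,n36} -> (n6, dist=2).
Iteration 3: edges from {n6} -> (n24, dist=3).
Iteration 4: no outgoing edges from {n24}; recursion stops.
Total rows emitted: 6.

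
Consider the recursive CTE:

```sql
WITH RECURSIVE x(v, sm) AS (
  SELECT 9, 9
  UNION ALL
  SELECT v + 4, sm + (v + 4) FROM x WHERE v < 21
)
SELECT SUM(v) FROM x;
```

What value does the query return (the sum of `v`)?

Base: v=9, sm=9.
Iteration 1: 9 < 21 holds -> v = 9 + 4 = 13, sm = 9 + 13 = 22.
Iteration 2: 13 < 21 holds -> v = 13 + 4 = 17, sm = 22 + 17 = 39.
Iteration 3: 17 < 21 holds -> v = 17 + 4 = 21, sm = 39 + 21 = 60.
Iteration 4: 21 < 21 fails; recursion stops.
SUM(v) = 9 + 13 + 17 + 21 = 60.

60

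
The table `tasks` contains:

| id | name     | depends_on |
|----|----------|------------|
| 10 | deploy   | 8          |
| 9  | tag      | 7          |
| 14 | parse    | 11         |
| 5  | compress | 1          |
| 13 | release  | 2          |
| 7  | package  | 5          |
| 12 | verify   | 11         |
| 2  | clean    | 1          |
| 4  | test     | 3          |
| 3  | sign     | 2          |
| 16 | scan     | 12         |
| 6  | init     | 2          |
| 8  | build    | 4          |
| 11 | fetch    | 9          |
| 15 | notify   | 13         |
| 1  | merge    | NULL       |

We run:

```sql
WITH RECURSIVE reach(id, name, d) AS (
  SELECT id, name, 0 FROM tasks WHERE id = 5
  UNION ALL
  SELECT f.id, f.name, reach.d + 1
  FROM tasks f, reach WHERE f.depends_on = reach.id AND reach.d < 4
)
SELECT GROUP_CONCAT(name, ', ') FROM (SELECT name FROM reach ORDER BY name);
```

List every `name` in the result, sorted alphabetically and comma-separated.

Base: id=5 (compress) at d 0.
Iteration 1: rows with depends_on in {5} -> package (id 7, d 1).
Iteration 2: rows with depends_on in {7} -> tag (id 9, d 2).
Iteration 3: rows with depends_on in {9} -> fetch (id 11, d 3).
Iteration 4: rows with depends_on in {11} -> verify (id 12, d 4), parse (id 14, d 4).
Iteration 5: d < 4 fails for all current rows; recursion stops.

compress, fetch, package, parse, tag, verify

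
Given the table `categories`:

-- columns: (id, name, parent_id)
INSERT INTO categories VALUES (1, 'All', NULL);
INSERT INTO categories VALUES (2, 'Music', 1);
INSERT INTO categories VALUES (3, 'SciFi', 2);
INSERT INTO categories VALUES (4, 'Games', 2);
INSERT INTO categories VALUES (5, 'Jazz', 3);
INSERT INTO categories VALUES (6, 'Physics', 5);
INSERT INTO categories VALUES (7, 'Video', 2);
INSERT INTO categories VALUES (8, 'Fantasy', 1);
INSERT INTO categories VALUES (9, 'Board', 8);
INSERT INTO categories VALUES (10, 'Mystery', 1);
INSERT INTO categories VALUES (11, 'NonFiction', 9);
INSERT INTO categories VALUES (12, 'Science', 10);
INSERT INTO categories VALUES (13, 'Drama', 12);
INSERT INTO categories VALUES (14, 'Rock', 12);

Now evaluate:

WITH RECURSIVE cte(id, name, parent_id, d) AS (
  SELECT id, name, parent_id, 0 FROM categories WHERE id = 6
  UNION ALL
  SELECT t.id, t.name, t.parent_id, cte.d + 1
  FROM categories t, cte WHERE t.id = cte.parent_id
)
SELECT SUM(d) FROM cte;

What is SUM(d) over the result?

10

Base: id=6 (Physics), parent_id=5, d 0.
Iteration 1: join on id=5 -> Jazz (id 5, parent_id=3, d 1).
Iteration 2: join on id=3 -> SciFi (id 3, parent_id=2, d 2).
Iteration 3: join on id=2 -> Music (id 2, parent_id=1, d 3).
Iteration 4: join on id=1 -> All (id 1, parent_id=NULL, d 4).
Iteration 5: parent_id is NULL; no match; recursion stops.
SUM(d) = 0 + 1 + 2 + 3 + 4 = 10.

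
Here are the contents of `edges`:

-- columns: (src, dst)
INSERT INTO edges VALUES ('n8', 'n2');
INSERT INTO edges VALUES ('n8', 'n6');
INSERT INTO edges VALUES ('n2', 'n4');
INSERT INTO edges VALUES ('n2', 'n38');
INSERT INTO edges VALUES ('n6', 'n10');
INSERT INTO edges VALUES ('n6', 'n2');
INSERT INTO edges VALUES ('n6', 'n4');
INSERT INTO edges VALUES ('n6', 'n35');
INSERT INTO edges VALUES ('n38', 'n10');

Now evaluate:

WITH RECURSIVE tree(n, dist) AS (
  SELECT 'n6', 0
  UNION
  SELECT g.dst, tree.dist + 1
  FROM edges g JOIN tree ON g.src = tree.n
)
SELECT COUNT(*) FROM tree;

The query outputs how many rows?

8

Base: (n6, dist=0).
Iteration 1: edges from {n6} -> (n10, dist=1), (n2, dist=1), (n35, dist=1), (n4, dist=1).
Iteration 2: edges from {n10,n2,n35,n4} -> (n38, dist=2), (n4, dist=2).
Iteration 3: edges from {n38,n4} -> (n10, dist=3).
Iteration 4: no outgoing edges from {n10}; recursion stops.
Total rows emitted: 8.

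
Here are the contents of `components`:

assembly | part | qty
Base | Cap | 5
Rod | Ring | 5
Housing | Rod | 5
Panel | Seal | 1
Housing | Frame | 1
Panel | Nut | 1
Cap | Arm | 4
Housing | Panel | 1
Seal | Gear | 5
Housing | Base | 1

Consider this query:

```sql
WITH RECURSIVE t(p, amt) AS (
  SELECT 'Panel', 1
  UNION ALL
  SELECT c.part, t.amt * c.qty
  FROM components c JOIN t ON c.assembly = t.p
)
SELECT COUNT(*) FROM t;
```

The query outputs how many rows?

4

Base: (Panel, amt=1).
Iteration 1: components of {Panel} -> Nut = 1*1 = 1, Seal = 1*1 = 1.
Iteration 2: components of {Nut,Seal} -> Gear = 1*5 = 5.
Iteration 3: no further components; recursion stops.
Total rows emitted: 4.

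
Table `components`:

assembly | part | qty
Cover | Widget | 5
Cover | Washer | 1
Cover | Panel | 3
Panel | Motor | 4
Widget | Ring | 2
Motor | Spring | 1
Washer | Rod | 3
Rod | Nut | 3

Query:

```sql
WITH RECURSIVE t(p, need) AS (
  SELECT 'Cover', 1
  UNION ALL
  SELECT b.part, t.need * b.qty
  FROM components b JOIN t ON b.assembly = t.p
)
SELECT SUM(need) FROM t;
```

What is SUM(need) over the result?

56

Base: (Cover, need=1).
Iteration 1: components of {Cover} -> Panel = 1*3 = 3, Washer = 1*1 = 1, Widget = 1*5 = 5.
Iteration 2: components of {Panel,Washer,Widget} -> Motor = 3*4 = 12, Ring = 5*2 = 10, Rod = 1*3 = 3.
Iteration 3: components of {Motor,Ring,Rod} -> Nut = 3*3 = 9, Spring = 12*1 = 12.
Iteration 4: no further components; recursion stops.
SUM(need) = 1 + 5 + 1 + 3 + 10 + 3 + 12 + 9 + 12 = 56.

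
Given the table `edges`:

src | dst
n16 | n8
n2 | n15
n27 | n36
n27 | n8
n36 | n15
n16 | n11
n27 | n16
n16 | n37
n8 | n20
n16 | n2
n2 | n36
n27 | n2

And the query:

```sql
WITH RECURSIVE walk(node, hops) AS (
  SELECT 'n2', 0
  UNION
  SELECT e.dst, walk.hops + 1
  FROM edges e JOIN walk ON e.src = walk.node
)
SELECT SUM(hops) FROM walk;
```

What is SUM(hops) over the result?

4

Base: (n2, hops=0).
Iteration 1: edges from {n2} -> (n15, hops=1), (n36, hops=1).
Iteration 2: edges from {n15,n36} -> (n15, hops=2).
Iteration 3: no outgoing edges from {n15}; recursion stops.
SUM(hops) = 0 + 1 + 1 + 2 = 4.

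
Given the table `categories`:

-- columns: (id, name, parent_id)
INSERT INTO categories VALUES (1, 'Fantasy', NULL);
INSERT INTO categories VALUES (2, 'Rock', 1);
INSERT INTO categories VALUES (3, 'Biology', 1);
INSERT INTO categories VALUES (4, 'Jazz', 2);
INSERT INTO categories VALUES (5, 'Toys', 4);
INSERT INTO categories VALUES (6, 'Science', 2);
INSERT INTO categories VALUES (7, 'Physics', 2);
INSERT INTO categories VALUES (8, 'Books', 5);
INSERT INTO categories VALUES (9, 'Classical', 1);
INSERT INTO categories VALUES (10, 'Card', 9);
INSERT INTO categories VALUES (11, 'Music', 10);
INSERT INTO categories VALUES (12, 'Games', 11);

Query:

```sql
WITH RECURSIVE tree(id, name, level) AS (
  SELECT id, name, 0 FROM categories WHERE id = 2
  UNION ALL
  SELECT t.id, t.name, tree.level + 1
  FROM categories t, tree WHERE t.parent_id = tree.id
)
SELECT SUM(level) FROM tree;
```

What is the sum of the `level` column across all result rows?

8

Base: id=2 (Rock) at level 0.
Iteration 1: rows with parent_id in {2} -> Jazz (id 4, level 1), Science (id 6, level 1), Physics (id 7, level 1).
Iteration 2: rows with parent_id in {4,6,7} -> Toys (id 5, level 2).
Iteration 3: rows with parent_id in {5} -> Books (id 8, level 3).
Iteration 4: no rows with parent_id in {8}; recursion stops.
SUM(level) = 0 + 1 + 1 + 1 + 2 + 3 = 8.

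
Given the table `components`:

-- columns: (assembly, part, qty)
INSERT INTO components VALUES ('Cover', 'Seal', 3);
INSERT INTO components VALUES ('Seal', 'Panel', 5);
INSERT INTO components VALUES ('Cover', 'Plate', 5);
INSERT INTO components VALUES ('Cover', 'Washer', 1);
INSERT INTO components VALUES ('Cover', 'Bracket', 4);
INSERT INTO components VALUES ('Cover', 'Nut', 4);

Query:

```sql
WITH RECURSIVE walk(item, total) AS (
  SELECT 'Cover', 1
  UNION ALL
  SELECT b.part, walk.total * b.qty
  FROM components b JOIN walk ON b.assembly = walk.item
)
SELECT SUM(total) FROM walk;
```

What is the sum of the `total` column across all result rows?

Base: (Cover, total=1).
Iteration 1: components of {Cover} -> Bracket = 1*4 = 4, Nut = 1*4 = 4, Plate = 1*5 = 5, Seal = 1*3 = 3, Washer = 1*1 = 1.
Iteration 2: components of {Bracket,Nut,Plate,Seal,Washer} -> Panel = 3*5 = 15.
Iteration 3: no further components; recursion stops.
SUM(total) = 1 + 4 + 1 + 5 + 4 + 3 + 15 = 33.

33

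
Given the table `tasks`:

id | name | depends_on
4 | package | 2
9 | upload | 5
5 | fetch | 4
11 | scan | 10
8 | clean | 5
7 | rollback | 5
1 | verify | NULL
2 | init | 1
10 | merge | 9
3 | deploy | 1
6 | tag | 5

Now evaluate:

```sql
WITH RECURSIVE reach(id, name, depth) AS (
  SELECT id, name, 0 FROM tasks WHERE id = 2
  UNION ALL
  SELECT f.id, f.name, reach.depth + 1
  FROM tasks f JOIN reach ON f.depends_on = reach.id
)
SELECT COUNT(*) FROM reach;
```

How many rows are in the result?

9

Base: id=2 (init) at depth 0.
Iteration 1: rows with depends_on in {2} -> package (id 4, depth 1).
Iteration 2: rows with depends_on in {4} -> fetch (id 5, depth 2).
Iteration 3: rows with depends_on in {5} -> tag (id 6, depth 3), rollback (id 7, depth 3), clean (id 8, depth 3), upload (id 9, depth 3).
Iteration 4: rows with depends_on in {6,7,8,9} -> merge (id 10, depth 4).
Iteration 5: rows with depends_on in {10} -> scan (id 11, depth 5).
Iteration 6: no rows with depends_on in {11}; recursion stops.
Total rows emitted: 9.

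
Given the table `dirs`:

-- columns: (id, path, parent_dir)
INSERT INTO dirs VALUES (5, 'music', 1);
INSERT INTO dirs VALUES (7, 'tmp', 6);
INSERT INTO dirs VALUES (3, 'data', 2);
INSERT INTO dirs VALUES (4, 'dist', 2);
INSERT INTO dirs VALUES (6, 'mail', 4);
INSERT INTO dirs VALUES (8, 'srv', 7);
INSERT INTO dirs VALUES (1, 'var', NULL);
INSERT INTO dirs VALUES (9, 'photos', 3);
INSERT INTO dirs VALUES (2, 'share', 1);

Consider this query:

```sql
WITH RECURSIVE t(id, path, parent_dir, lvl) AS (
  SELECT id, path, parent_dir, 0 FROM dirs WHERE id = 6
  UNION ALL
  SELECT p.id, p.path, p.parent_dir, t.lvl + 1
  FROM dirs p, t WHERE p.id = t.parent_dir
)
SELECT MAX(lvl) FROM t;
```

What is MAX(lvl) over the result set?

Base: id=6 (mail), parent_dir=4, lvl 0.
Iteration 1: join on id=4 -> dist (id 4, parent_dir=2, lvl 1).
Iteration 2: join on id=2 -> share (id 2, parent_dir=1, lvl 2).
Iteration 3: join on id=1 -> var (id 1, parent_dir=NULL, lvl 3).
Iteration 4: parent_dir is NULL; no match; recursion stops.
lvl values: 0, 1, 2, 3; the maximum is 3.

3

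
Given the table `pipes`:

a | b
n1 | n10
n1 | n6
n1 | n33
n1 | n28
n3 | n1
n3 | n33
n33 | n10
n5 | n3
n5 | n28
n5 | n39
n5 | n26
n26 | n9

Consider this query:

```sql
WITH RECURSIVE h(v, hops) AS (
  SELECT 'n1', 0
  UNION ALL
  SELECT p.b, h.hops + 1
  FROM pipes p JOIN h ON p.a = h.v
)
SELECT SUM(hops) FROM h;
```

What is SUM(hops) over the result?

Base: (n1, hops=0).
Iteration 1: edges from {n1} -> (n10, hops=1), (n28, hops=1), (n33, hops=1), (n6, hops=1).
Iteration 2: edges from {n10,n28,n33,n6} -> (n10, hops=2).
Iteration 3: no outgoing edges from {n10}; recursion stops.
SUM(hops) = 0 + 1 + 1 + 1 + 1 + 2 = 6.

6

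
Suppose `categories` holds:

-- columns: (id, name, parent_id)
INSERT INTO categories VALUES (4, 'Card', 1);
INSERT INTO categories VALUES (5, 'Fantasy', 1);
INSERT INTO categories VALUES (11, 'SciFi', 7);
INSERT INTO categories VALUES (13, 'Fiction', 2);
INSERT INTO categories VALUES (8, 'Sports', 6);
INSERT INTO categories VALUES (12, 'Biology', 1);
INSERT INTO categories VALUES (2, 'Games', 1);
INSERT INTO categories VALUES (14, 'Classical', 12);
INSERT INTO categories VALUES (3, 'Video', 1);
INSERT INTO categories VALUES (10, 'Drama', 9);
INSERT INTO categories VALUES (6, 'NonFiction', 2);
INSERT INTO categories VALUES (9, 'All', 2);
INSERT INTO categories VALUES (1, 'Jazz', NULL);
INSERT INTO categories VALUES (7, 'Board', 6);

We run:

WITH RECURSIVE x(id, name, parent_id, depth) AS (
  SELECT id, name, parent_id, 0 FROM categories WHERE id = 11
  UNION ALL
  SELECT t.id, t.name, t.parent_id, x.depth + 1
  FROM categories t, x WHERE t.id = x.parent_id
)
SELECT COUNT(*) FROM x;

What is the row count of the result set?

5

Base: id=11 (SciFi), parent_id=7, depth 0.
Iteration 1: join on id=7 -> Board (id 7, parent_id=6, depth 1).
Iteration 2: join on id=6 -> NonFiction (id 6, parent_id=2, depth 2).
Iteration 3: join on id=2 -> Games (id 2, parent_id=1, depth 3).
Iteration 4: join on id=1 -> Jazz (id 1, parent_id=NULL, depth 4).
Iteration 5: parent_id is NULL; no match; recursion stops.
Total rows emitted: 5.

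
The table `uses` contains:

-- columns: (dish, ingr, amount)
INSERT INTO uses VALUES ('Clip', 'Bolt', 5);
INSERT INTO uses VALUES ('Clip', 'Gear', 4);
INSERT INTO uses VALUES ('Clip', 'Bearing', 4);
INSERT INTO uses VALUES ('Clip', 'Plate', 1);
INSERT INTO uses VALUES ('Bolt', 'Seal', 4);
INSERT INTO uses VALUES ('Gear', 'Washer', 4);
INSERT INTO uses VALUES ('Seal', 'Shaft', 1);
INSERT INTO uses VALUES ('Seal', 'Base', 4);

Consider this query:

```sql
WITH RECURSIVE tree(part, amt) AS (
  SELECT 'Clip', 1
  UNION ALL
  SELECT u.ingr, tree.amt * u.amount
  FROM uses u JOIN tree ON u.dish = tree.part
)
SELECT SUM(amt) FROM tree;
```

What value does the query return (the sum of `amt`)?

151

Base: (Clip, amt=1).
Iteration 1: components of {Clip} -> Bearing = 1*4 = 4, Bolt = 1*5 = 5, Gear = 1*4 = 4, Plate = 1*1 = 1.
Iteration 2: components of {Bearing,Bolt,Gear,Plate} -> Seal = 5*4 = 20, Washer = 4*4 = 16.
Iteration 3: components of {Seal,Washer} -> Base = 20*4 = 80, Shaft = 20*1 = 20.
Iteration 4: no further components; recursion stops.
SUM(amt) = 1 + 5 + 4 + 4 + 1 + 20 + 16 + 20 + 80 = 151.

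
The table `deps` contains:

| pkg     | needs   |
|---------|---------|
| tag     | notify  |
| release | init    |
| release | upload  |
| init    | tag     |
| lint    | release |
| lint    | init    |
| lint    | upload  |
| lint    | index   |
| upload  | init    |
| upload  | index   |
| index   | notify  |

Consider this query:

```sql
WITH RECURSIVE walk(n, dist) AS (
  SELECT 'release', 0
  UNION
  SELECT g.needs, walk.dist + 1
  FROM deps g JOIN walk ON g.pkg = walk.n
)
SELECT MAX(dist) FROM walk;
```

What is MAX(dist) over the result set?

Base: (release, dist=0).
Iteration 1: edges from {release} -> (init, dist=1), (upload, dist=1).
Iteration 2: edges from {init,upload} -> (index, dist=2), (init, dist=2), (tag, dist=2).
Iteration 3: edges from {index,init,tag} -> (notify, dist=3), (tag, dist=3). [UNION drops 1 duplicate row(s)]
Iteration 4: edges from {notify,tag} -> (notify, dist=4).
Iteration 5: no outgoing edges from {notify}; recursion stops.
dist values: 0, 1, 1, 2, 2, 2, 3, 3, 4; the maximum is 4.

4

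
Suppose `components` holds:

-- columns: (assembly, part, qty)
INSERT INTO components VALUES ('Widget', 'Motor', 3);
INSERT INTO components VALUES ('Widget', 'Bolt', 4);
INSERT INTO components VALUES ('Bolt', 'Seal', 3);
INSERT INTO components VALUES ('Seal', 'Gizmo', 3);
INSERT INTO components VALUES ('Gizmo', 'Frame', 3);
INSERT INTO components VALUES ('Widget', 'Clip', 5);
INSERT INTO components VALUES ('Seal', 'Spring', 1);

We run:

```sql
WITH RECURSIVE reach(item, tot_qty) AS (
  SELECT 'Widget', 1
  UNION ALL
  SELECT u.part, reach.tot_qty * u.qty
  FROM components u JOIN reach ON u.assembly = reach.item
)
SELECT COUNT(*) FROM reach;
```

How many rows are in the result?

Base: (Widget, tot_qty=1).
Iteration 1: components of {Widget} -> Bolt = 1*4 = 4, Clip = 1*5 = 5, Motor = 1*3 = 3.
Iteration 2: components of {Bolt,Clip,Motor} -> Seal = 4*3 = 12.
Iteration 3: components of {Seal} -> Gizmo = 12*3 = 36, Spring = 12*1 = 12.
Iteration 4: components of {Gizmo,Spring} -> Frame = 36*3 = 108.
Iteration 5: no further components; recursion stops.
Total rows emitted: 8.

8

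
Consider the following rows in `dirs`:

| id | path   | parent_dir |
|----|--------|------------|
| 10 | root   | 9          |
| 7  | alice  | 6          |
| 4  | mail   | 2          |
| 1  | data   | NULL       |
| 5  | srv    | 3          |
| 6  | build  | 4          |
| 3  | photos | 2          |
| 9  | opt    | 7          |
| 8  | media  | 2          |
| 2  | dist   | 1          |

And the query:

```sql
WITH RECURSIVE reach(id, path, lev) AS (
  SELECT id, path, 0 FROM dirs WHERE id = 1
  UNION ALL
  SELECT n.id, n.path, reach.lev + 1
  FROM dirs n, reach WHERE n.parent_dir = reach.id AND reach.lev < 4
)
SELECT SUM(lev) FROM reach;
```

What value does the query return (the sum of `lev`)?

Base: id=1 (data) at lev 0.
Iteration 1: rows with parent_dir in {1} -> dist (id 2, lev 1).
Iteration 2: rows with parent_dir in {2} -> photos (id 3, lev 2), mail (id 4, lev 2), media (id 8, lev 2).
Iteration 3: rows with parent_dir in {3,4,8} -> srv (id 5, lev 3), build (id 6, lev 3).
Iteration 4: rows with parent_dir in {5,6} -> alice (id 7, lev 4).
Iteration 5: lev < 4 fails for all current rows; recursion stops.
SUM(lev) = 0 + 1 + 2 + 2 + 2 + 3 + 3 + 4 = 17.

17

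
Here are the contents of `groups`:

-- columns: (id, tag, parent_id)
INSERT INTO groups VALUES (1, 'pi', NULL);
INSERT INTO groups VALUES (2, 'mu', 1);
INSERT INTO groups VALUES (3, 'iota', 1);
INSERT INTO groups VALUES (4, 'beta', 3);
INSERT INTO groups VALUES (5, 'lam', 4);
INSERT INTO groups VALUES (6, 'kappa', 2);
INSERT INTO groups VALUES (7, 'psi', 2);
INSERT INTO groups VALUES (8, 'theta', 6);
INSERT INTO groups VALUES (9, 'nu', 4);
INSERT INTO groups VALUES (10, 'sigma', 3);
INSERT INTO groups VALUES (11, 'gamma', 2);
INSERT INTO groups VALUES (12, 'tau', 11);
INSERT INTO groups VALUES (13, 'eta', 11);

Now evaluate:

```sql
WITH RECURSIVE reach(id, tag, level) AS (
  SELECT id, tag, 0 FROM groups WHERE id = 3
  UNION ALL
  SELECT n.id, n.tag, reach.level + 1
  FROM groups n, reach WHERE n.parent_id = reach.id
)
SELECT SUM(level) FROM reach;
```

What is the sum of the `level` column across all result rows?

Base: id=3 (iota) at level 0.
Iteration 1: rows with parent_id in {3} -> beta (id 4, level 1), sigma (id 10, level 1).
Iteration 2: rows with parent_id in {4,10} -> lam (id 5, level 2), nu (id 9, level 2).
Iteration 3: no rows with parent_id in {5,9}; recursion stops.
SUM(level) = 0 + 1 + 1 + 2 + 2 = 6.

6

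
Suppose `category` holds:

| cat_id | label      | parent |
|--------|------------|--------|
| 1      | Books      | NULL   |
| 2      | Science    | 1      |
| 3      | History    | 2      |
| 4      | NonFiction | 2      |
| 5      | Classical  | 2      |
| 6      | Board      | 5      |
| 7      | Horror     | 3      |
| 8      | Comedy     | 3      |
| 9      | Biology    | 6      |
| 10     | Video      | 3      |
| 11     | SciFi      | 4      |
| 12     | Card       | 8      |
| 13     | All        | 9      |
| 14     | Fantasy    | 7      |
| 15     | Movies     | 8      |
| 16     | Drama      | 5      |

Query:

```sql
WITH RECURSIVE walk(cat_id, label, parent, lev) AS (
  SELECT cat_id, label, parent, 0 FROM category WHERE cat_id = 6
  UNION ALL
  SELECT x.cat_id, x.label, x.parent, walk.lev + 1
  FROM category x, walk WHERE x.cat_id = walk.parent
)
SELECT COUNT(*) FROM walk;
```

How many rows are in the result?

Base: cat_id=6 (Board), parent=5, lev 0.
Iteration 1: join on cat_id=5 -> Classical (id 5, parent=2, lev 1).
Iteration 2: join on cat_id=2 -> Science (id 2, parent=1, lev 2).
Iteration 3: join on cat_id=1 -> Books (id 1, parent=NULL, lev 3).
Iteration 4: parent is NULL; no match; recursion stops.
Total rows emitted: 4.

4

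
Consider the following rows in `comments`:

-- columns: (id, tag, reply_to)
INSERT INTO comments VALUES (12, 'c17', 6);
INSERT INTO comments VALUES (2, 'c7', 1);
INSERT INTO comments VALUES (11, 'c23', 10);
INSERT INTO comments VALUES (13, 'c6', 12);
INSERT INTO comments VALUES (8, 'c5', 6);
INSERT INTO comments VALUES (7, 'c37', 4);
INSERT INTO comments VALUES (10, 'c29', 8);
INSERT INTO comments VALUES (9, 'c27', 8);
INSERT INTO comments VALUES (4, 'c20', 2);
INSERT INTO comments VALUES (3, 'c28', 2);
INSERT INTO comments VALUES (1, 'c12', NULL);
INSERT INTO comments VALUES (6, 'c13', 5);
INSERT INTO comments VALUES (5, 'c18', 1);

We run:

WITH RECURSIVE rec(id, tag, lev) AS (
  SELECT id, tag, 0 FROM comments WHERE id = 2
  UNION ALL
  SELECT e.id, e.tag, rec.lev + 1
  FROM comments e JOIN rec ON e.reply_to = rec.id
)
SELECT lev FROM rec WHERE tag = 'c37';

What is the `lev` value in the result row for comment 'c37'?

2

Base: id=2 (c7) at lev 0.
Iteration 1: rows with reply_to in {2} -> c28 (id 3, lev 1), c20 (id 4, lev 1).
Iteration 2: rows with reply_to in {3,4} -> c37 (id 7, lev 2).
Iteration 3: no rows with reply_to in {7}; recursion stops.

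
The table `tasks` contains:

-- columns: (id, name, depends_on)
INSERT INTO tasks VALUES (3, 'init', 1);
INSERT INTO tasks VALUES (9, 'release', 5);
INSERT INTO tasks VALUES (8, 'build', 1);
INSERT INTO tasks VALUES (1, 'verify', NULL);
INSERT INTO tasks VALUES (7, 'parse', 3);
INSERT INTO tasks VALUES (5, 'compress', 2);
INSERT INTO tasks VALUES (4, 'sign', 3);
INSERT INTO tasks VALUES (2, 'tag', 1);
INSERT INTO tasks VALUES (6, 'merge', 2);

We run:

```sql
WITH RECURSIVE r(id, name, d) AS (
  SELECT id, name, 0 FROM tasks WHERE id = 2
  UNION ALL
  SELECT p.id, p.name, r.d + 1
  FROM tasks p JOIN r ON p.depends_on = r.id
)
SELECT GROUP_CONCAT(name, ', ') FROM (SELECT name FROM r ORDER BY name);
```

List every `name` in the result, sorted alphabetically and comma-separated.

Base: id=2 (tag) at d 0.
Iteration 1: rows with depends_on in {2} -> compress (id 5, d 1), merge (id 6, d 1).
Iteration 2: rows with depends_on in {5,6} -> release (id 9, d 2).
Iteration 3: no rows with depends_on in {9}; recursion stops.

compress, merge, release, tag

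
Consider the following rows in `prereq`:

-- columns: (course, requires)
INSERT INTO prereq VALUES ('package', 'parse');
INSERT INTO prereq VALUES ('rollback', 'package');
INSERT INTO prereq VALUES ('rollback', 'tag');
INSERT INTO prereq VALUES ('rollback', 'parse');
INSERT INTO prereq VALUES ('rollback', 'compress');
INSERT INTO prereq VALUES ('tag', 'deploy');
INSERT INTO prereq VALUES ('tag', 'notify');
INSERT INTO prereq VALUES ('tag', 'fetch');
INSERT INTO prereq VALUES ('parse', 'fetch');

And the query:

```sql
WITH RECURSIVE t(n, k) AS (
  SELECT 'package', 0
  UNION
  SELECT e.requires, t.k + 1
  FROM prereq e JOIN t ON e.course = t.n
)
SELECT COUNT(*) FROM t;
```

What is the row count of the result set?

3

Base: (package, k=0).
Iteration 1: edges from {package} -> (parse, k=1).
Iteration 2: edges from {parse} -> (fetch, k=2).
Iteration 3: no outgoing edges from {fetch}; recursion stops.
Total rows emitted: 3.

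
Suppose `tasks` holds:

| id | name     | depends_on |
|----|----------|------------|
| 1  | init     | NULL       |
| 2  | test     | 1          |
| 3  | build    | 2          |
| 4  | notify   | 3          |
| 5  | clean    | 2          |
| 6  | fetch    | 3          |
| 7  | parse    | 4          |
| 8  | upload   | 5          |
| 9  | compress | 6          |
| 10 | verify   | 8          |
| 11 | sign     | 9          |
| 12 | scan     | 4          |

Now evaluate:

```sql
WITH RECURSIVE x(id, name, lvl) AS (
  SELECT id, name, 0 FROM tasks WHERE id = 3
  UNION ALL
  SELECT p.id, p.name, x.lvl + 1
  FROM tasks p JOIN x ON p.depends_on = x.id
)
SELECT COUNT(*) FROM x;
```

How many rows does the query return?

7

Base: id=3 (build) at lvl 0.
Iteration 1: rows with depends_on in {3} -> notify (id 4, lvl 1), fetch (id 6, lvl 1).
Iteration 2: rows with depends_on in {4,6} -> parse (id 7, lvl 2), compress (id 9, lvl 2), scan (id 12, lvl 2).
Iteration 3: rows with depends_on in {7,9,12} -> sign (id 11, lvl 3).
Iteration 4: no rows with depends_on in {11}; recursion stops.
Total rows emitted: 7.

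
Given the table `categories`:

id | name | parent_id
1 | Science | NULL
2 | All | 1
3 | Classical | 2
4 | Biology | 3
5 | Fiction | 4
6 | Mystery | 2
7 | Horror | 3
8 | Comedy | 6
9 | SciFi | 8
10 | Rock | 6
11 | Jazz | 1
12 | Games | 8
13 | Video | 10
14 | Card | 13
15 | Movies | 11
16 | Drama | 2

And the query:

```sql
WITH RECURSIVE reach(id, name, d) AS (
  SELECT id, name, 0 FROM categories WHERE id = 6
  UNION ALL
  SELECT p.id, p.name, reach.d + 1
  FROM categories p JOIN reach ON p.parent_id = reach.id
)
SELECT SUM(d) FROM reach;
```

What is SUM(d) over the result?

11

Base: id=6 (Mystery) at d 0.
Iteration 1: rows with parent_id in {6} -> Comedy (id 8, d 1), Rock (id 10, d 1).
Iteration 2: rows with parent_id in {8,10} -> SciFi (id 9, d 2), Games (id 12, d 2), Video (id 13, d 2).
Iteration 3: rows with parent_id in {9,12,13} -> Card (id 14, d 3).
Iteration 4: no rows with parent_id in {14}; recursion stops.
SUM(d) = 0 + 1 + 1 + 2 + 2 + 2 + 3 = 11.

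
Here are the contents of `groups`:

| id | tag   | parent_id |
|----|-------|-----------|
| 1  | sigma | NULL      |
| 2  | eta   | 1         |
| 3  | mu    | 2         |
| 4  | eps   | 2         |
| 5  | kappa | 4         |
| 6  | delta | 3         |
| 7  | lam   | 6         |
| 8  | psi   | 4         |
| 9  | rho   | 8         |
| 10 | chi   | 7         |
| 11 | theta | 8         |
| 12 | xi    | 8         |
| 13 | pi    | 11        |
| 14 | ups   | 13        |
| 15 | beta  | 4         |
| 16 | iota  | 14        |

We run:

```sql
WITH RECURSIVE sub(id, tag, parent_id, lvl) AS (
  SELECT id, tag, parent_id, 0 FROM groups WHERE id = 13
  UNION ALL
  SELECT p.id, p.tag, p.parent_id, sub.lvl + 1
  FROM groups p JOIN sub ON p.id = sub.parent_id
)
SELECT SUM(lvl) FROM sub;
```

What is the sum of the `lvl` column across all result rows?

15

Base: id=13 (pi), parent_id=11, lvl 0.
Iteration 1: join on id=11 -> theta (id 11, parent_id=8, lvl 1).
Iteration 2: join on id=8 -> psi (id 8, parent_id=4, lvl 2).
Iteration 3: join on id=4 -> eps (id 4, parent_id=2, lvl 3).
Iteration 4: join on id=2 -> eta (id 2, parent_id=1, lvl 4).
Iteration 5: join on id=1 -> sigma (id 1, parent_id=NULL, lvl 5).
Iteration 6: parent_id is NULL; no match; recursion stops.
SUM(lvl) = 0 + 1 + 2 + 3 + 4 + 5 = 15.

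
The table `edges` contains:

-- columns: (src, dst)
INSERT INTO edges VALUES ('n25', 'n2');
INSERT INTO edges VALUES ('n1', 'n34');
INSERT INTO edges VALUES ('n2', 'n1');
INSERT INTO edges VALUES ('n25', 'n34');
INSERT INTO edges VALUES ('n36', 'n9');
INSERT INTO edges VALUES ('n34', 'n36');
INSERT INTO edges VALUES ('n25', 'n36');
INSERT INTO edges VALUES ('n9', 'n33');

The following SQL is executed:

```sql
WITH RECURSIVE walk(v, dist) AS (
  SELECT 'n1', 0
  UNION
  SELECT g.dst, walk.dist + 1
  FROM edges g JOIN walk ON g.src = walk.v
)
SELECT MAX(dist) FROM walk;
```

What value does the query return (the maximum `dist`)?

4

Base: (n1, dist=0).
Iteration 1: edges from {n1} -> (n34, dist=1).
Iteration 2: edges from {n34} -> (n36, dist=2).
Iteration 3: edges from {n36} -> (n9, dist=3).
Iteration 4: edges from {n9} -> (n33, dist=4).
Iteration 5: no outgoing edges from {n33}; recursion stops.
dist values: 0, 1, 2, 3, 4; the maximum is 4.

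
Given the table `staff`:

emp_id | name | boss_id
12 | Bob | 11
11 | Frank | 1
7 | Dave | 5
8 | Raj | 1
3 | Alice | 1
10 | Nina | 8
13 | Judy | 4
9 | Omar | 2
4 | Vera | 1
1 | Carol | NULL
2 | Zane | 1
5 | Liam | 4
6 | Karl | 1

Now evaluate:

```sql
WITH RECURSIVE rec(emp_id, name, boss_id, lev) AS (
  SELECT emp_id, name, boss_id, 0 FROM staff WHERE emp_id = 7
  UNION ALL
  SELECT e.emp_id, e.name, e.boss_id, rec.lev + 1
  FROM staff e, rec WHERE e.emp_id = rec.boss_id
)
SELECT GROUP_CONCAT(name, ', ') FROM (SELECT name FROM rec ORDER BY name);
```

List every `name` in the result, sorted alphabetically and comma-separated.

Carol, Dave, Liam, Vera

Base: emp_id=7 (Dave), boss_id=5, lev 0.
Iteration 1: join on emp_id=5 -> Liam (id 5, boss_id=4, lev 1).
Iteration 2: join on emp_id=4 -> Vera (id 4, boss_id=1, lev 2).
Iteration 3: join on emp_id=1 -> Carol (id 1, boss_id=NULL, lev 3).
Iteration 4: boss_id is NULL; no match; recursion stops.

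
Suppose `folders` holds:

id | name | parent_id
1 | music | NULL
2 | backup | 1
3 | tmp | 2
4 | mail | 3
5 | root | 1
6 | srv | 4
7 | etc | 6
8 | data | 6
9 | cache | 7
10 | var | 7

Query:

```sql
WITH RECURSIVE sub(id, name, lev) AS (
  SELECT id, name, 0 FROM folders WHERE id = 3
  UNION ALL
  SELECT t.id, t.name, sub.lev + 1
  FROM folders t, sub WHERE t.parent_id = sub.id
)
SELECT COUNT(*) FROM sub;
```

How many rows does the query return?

7

Base: id=3 (tmp) at lev 0.
Iteration 1: rows with parent_id in {3} -> mail (id 4, lev 1).
Iteration 2: rows with parent_id in {4} -> srv (id 6, lev 2).
Iteration 3: rows with parent_id in {6} -> etc (id 7, lev 3), data (id 8, lev 3).
Iteration 4: rows with parent_id in {7,8} -> cache (id 9, lev 4), var (id 10, lev 4).
Iteration 5: no rows with parent_id in {9,10}; recursion stops.
Total rows emitted: 7.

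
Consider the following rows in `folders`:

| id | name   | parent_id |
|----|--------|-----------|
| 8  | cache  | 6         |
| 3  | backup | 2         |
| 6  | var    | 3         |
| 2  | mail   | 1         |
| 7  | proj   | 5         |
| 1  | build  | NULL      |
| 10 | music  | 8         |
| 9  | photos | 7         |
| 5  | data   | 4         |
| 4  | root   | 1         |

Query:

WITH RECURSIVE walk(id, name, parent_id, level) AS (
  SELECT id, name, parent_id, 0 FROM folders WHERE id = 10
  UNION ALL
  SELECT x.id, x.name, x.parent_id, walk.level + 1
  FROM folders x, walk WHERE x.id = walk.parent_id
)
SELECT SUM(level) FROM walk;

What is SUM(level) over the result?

15

Base: id=10 (music), parent_id=8, level 0.
Iteration 1: join on id=8 -> cache (id 8, parent_id=6, level 1).
Iteration 2: join on id=6 -> var (id 6, parent_id=3, level 2).
Iteration 3: join on id=3 -> backup (id 3, parent_id=2, level 3).
Iteration 4: join on id=2 -> mail (id 2, parent_id=1, level 4).
Iteration 5: join on id=1 -> build (id 1, parent_id=NULL, level 5).
Iteration 6: parent_id is NULL; no match; recursion stops.
SUM(level) = 0 + 1 + 2 + 3 + 4 + 5 = 15.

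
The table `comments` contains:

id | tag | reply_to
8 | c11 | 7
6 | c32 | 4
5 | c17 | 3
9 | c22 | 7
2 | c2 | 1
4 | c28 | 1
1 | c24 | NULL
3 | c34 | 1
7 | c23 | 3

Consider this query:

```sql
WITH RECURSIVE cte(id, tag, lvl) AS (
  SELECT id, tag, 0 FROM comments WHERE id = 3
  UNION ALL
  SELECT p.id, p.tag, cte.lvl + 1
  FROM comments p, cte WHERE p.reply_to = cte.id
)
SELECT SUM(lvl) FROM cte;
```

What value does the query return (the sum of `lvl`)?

Base: id=3 (c34) at lvl 0.
Iteration 1: rows with reply_to in {3} -> c17 (id 5, lvl 1), c23 (id 7, lvl 1).
Iteration 2: rows with reply_to in {5,7} -> c11 (id 8, lvl 2), c22 (id 9, lvl 2).
Iteration 3: no rows with reply_to in {8,9}; recursion stops.
SUM(lvl) = 0 + 1 + 1 + 2 + 2 = 6.

6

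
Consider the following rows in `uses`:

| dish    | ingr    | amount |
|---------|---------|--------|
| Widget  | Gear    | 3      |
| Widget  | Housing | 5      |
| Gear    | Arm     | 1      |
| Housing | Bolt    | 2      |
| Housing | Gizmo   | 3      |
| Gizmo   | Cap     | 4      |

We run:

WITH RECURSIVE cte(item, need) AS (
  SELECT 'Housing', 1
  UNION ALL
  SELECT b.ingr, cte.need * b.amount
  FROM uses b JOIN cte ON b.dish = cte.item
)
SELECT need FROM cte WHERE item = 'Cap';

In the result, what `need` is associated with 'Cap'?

Base: (Housing, need=1).
Iteration 1: components of {Housing} -> Bolt = 1*2 = 2, Gizmo = 1*3 = 3.
Iteration 2: components of {Bolt,Gizmo} -> Cap = 3*4 = 12.
Iteration 3: no further components; recursion stops.

12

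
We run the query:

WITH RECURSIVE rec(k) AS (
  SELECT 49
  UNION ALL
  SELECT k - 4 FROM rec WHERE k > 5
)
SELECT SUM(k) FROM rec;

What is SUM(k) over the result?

Base: k=49.
Iteration 1: 49 > 5 holds -> k = 49 - 4 = 45.
Iteration 2: 45 > 5 holds -> k = 45 - 4 = 41.
Iteration 3: 41 > 5 holds -> k = 41 - 4 = 37.
Iteration 4: 37 > 5 holds -> k = 37 - 4 = 33.
Iteration 5: 33 > 5 holds -> k = 33 - 4 = 29.
Iteration 6: 29 > 5 holds -> k = 29 - 4 = 25.
Iteration 7: 25 > 5 holds -> k = 25 - 4 = 21.
Iteration 8: 21 > 5 holds -> k = 21 - 4 = 17.
Iteration 9: 17 > 5 holds -> k = 17 - 4 = 13.
Iteration 10: 13 > 5 holds -> k = 13 - 4 = 9.
Iteration 11: 9 > 5 holds -> k = 9 - 4 = 5.
Iteration 12: 5 > 5 fails; recursion stops.
SUM(k) = 49 + 45 + 41 + 37 + 33 + 29 + 25 + 21 + 17 + 13 + 9 + 5 = 324.

324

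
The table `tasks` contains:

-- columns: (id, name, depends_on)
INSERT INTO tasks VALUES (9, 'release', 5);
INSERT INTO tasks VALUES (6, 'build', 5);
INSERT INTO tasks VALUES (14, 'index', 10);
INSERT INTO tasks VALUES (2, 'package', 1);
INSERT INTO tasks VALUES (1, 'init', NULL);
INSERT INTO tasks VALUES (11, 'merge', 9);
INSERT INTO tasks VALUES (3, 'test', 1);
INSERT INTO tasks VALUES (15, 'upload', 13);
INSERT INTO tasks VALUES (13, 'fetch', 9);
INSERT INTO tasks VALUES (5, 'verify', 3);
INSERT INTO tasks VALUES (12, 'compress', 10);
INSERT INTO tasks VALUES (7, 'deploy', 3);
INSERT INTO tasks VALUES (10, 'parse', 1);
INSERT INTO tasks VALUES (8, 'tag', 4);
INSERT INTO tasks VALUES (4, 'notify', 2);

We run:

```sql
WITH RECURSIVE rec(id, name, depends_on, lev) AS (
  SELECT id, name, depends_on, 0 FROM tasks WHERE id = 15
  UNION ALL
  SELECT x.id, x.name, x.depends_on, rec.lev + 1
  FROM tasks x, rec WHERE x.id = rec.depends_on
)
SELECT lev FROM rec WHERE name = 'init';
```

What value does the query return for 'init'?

5

Base: id=15 (upload), depends_on=13, lev 0.
Iteration 1: join on id=13 -> fetch (id 13, depends_on=9, lev 1).
Iteration 2: join on id=9 -> release (id 9, depends_on=5, lev 2).
Iteration 3: join on id=5 -> verify (id 5, depends_on=3, lev 3).
Iteration 4: join on id=3 -> test (id 3, depends_on=1, lev 4).
Iteration 5: join on id=1 -> init (id 1, depends_on=NULL, lev 5).
Iteration 6: depends_on is NULL; no match; recursion stops.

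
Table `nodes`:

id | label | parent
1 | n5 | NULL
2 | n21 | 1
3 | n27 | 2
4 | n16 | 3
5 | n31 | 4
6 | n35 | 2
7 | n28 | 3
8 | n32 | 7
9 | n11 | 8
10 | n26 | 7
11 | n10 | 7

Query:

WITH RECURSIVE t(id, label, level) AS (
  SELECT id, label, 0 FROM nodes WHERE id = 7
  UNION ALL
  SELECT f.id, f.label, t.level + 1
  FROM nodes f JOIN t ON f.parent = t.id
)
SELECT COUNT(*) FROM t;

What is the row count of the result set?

5

Base: id=7 (n28) at level 0.
Iteration 1: rows with parent in {7} -> n32 (id 8, level 1), n26 (id 10, level 1), n10 (id 11, level 1).
Iteration 2: rows with parent in {8,10,11} -> n11 (id 9, level 2).
Iteration 3: no rows with parent in {9}; recursion stops.
Total rows emitted: 5.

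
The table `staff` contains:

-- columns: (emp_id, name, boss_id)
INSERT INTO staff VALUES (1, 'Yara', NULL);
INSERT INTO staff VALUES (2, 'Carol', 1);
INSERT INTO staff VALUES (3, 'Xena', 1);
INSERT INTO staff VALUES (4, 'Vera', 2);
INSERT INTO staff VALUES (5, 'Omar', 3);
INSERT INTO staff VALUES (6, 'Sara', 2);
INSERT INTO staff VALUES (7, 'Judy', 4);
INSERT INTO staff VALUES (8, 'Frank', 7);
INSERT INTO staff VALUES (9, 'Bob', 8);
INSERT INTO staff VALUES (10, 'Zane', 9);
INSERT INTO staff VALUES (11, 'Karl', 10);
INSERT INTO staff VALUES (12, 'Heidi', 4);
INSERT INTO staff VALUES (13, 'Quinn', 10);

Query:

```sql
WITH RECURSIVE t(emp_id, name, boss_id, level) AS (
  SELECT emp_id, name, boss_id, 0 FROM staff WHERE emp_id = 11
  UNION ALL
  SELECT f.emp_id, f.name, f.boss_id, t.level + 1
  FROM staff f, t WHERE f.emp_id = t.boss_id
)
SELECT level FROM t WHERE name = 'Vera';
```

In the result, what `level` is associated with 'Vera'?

Base: emp_id=11 (Karl), boss_id=10, level 0.
Iteration 1: join on emp_id=10 -> Zane (id 10, boss_id=9, level 1).
Iteration 2: join on emp_id=9 -> Bob (id 9, boss_id=8, level 2).
Iteration 3: join on emp_id=8 -> Frank (id 8, boss_id=7, level 3).
Iteration 4: join on emp_id=7 -> Judy (id 7, boss_id=4, level 4).
Iteration 5: join on emp_id=4 -> Vera (id 4, boss_id=2, level 5).
Iteration 6: join on emp_id=2 -> Carol (id 2, boss_id=1, level 6).
Iteration 7: join on emp_id=1 -> Yara (id 1, boss_id=NULL, level 7).
Iteration 8: boss_id is NULL; no match; recursion stops.

5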